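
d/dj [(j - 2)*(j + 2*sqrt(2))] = 2*j - 2 + 2*sqrt(2)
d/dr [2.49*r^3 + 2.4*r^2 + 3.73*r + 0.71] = 7.47*r^2 + 4.8*r + 3.73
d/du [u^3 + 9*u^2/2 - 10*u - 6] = 3*u^2 + 9*u - 10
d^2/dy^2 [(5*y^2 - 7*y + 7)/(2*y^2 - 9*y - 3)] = 2*(62*y^3 + 174*y^2 - 504*y + 843)/(8*y^6 - 108*y^5 + 450*y^4 - 405*y^3 - 675*y^2 - 243*y - 27)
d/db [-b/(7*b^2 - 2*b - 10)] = (7*b^2 + 10)/(49*b^4 - 28*b^3 - 136*b^2 + 40*b + 100)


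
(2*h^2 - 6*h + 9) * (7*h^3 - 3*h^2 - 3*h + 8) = 14*h^5 - 48*h^4 + 75*h^3 + 7*h^2 - 75*h + 72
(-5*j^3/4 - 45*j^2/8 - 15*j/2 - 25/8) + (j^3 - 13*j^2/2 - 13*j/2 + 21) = -j^3/4 - 97*j^2/8 - 14*j + 143/8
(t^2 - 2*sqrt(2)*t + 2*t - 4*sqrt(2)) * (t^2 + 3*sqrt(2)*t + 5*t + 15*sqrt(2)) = t^4 + sqrt(2)*t^3 + 7*t^3 - 2*t^2 + 7*sqrt(2)*t^2 - 84*t + 10*sqrt(2)*t - 120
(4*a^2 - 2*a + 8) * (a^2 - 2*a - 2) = 4*a^4 - 10*a^3 + 4*a^2 - 12*a - 16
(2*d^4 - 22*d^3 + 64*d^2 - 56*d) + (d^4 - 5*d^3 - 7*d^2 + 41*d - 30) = 3*d^4 - 27*d^3 + 57*d^2 - 15*d - 30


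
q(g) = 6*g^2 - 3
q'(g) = 12*g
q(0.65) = -0.46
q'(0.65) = 7.80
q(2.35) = 30.14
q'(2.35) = 28.20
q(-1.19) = 5.50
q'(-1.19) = -14.28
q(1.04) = 3.49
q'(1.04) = 12.48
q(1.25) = 6.38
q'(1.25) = 15.00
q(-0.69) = -0.14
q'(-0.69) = -8.28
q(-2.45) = 33.02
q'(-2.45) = -29.40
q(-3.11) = 55.03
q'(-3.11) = -37.32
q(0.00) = -3.00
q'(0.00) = 0.00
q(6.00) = 213.00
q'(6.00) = 72.00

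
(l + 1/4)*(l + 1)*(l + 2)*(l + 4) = l^4 + 29*l^3/4 + 63*l^2/4 + 23*l/2 + 2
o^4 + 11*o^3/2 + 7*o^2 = o^2*(o + 2)*(o + 7/2)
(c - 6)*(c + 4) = c^2 - 2*c - 24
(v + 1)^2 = v^2 + 2*v + 1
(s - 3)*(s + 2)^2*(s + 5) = s^4 + 6*s^3 - 3*s^2 - 52*s - 60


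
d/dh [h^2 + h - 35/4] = 2*h + 1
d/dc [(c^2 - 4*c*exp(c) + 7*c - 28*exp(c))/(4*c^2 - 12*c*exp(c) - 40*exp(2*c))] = ((-c^2 + 3*c*exp(c) + 10*exp(2*c))*(4*c*exp(c) - 2*c + 32*exp(c) - 7) + (c^2 - 4*c*exp(c) + 7*c - 28*exp(c))*(3*c*exp(c) - 2*c + 20*exp(2*c) + 3*exp(c)))/(4*(-c^2 + 3*c*exp(c) + 10*exp(2*c))^2)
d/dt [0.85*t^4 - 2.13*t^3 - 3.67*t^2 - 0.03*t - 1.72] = 3.4*t^3 - 6.39*t^2 - 7.34*t - 0.03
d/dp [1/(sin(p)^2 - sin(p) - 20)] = (1 - 2*sin(p))*cos(p)/(sin(p) + cos(p)^2 + 19)^2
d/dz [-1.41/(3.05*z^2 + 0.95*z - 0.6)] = (8.601*z + 1.3395)/(3.05*z^2 + 0.95*z - 0.6)^2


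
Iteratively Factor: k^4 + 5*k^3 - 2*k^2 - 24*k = (k - 2)*(k^3 + 7*k^2 + 12*k) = (k - 2)*(k + 3)*(k^2 + 4*k) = (k - 2)*(k + 3)*(k + 4)*(k)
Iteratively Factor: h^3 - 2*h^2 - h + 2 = (h + 1)*(h^2 - 3*h + 2) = (h - 1)*(h + 1)*(h - 2)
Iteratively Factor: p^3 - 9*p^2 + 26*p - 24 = (p - 4)*(p^2 - 5*p + 6) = (p - 4)*(p - 2)*(p - 3)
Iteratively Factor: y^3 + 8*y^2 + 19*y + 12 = (y + 1)*(y^2 + 7*y + 12) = (y + 1)*(y + 3)*(y + 4)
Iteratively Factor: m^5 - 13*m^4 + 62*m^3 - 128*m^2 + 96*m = (m - 3)*(m^4 - 10*m^3 + 32*m^2 - 32*m) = (m - 3)*(m - 2)*(m^3 - 8*m^2 + 16*m) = (m - 4)*(m - 3)*(m - 2)*(m^2 - 4*m) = m*(m - 4)*(m - 3)*(m - 2)*(m - 4)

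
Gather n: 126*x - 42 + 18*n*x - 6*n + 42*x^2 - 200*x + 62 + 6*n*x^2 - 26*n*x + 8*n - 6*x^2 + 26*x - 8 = n*(6*x^2 - 8*x + 2) + 36*x^2 - 48*x + 12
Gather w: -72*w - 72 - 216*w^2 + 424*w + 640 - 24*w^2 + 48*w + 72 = -240*w^2 + 400*w + 640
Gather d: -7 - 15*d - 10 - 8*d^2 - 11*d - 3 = -8*d^2 - 26*d - 20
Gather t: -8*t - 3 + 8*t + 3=0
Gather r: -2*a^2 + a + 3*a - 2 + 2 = -2*a^2 + 4*a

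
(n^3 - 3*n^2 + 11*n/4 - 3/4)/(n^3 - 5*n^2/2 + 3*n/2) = (n - 1/2)/n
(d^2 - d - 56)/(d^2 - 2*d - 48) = (d + 7)/(d + 6)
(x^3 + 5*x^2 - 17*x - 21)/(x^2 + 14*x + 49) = (x^2 - 2*x - 3)/(x + 7)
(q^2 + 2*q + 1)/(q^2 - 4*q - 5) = (q + 1)/(q - 5)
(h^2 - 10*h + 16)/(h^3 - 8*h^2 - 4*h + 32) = 1/(h + 2)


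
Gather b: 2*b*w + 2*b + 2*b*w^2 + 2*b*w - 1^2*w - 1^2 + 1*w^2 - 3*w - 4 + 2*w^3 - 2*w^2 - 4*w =b*(2*w^2 + 4*w + 2) + 2*w^3 - w^2 - 8*w - 5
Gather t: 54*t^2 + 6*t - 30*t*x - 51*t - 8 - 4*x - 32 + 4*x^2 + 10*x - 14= 54*t^2 + t*(-30*x - 45) + 4*x^2 + 6*x - 54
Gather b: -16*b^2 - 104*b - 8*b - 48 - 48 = -16*b^2 - 112*b - 96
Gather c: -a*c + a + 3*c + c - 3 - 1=a + c*(4 - a) - 4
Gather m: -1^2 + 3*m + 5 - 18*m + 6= 10 - 15*m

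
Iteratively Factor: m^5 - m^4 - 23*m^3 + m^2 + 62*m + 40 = (m - 2)*(m^4 + m^3 - 21*m^2 - 41*m - 20) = (m - 2)*(m + 1)*(m^3 - 21*m - 20) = (m - 5)*(m - 2)*(m + 1)*(m^2 + 5*m + 4) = (m - 5)*(m - 2)*(m + 1)*(m + 4)*(m + 1)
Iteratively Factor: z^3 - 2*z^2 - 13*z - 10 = (z + 1)*(z^2 - 3*z - 10) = (z - 5)*(z + 1)*(z + 2)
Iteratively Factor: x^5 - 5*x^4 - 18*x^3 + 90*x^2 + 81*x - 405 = (x + 3)*(x^4 - 8*x^3 + 6*x^2 + 72*x - 135) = (x - 5)*(x + 3)*(x^3 - 3*x^2 - 9*x + 27) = (x - 5)*(x + 3)^2*(x^2 - 6*x + 9) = (x - 5)*(x - 3)*(x + 3)^2*(x - 3)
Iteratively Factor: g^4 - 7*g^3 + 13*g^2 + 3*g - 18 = (g - 2)*(g^3 - 5*g^2 + 3*g + 9) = (g - 2)*(g + 1)*(g^2 - 6*g + 9) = (g - 3)*(g - 2)*(g + 1)*(g - 3)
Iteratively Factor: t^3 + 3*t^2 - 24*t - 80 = (t + 4)*(t^2 - t - 20) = (t + 4)^2*(t - 5)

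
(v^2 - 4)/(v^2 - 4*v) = (v^2 - 4)/(v*(v - 4))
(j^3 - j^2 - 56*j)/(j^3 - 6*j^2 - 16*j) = (j + 7)/(j + 2)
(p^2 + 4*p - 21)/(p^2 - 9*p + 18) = (p + 7)/(p - 6)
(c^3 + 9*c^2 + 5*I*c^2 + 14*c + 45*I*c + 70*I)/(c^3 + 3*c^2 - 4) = (c^2 + c*(7 + 5*I) + 35*I)/(c^2 + c - 2)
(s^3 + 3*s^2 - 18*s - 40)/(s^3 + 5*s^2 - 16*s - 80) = (s + 2)/(s + 4)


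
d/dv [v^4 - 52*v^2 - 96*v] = 4*v^3 - 104*v - 96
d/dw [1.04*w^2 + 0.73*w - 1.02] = 2.08*w + 0.73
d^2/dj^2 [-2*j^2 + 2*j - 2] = -4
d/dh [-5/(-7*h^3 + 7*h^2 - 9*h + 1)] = 5*(-21*h^2 + 14*h - 9)/(7*h^3 - 7*h^2 + 9*h - 1)^2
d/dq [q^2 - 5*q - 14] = 2*q - 5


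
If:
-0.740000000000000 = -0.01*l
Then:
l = 74.00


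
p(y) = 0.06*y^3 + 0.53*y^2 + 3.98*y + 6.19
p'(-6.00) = 4.10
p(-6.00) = -11.57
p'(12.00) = 42.62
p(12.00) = 233.95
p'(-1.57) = 2.76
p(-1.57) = 1.02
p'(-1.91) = 2.61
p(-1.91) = 0.10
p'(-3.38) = 2.45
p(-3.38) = -3.52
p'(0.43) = 4.47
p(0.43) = 8.00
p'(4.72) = 12.99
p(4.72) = 43.09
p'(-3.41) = 2.46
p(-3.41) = -3.60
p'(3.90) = 10.85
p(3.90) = 33.33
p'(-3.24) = 2.44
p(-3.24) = -3.18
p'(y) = 0.18*y^2 + 1.06*y + 3.98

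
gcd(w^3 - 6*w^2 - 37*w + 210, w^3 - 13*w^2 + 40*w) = w - 5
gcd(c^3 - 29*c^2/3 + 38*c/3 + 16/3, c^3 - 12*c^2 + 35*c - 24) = c - 8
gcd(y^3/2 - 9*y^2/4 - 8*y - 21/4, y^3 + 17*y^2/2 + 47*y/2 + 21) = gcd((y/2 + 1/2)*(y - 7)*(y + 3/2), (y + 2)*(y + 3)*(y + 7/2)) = 1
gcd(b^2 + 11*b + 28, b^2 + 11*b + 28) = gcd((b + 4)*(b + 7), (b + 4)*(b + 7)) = b^2 + 11*b + 28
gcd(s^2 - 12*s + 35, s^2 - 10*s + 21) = s - 7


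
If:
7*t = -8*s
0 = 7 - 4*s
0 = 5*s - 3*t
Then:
No Solution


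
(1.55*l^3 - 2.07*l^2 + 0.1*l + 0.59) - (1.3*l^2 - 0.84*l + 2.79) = 1.55*l^3 - 3.37*l^2 + 0.94*l - 2.2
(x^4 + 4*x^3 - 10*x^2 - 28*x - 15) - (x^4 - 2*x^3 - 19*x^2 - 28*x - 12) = 6*x^3 + 9*x^2 - 3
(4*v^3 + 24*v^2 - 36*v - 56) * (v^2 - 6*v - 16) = 4*v^5 - 244*v^3 - 224*v^2 + 912*v + 896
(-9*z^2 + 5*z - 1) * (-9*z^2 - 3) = 81*z^4 - 45*z^3 + 36*z^2 - 15*z + 3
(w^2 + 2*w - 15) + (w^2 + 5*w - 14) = 2*w^2 + 7*w - 29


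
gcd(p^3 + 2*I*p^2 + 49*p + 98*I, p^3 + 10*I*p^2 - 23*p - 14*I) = p^2 + 9*I*p - 14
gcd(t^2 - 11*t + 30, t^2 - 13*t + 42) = t - 6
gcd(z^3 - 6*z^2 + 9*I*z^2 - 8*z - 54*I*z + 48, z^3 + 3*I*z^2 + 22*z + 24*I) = z + I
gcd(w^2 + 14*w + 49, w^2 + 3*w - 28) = w + 7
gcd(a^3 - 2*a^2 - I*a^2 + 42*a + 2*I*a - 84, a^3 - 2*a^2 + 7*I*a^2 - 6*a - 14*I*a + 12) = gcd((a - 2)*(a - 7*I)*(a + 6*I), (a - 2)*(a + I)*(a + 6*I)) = a^2 + a*(-2 + 6*I) - 12*I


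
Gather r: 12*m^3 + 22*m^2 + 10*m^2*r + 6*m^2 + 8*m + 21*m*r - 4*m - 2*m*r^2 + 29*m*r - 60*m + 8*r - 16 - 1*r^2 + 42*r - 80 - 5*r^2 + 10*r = 12*m^3 + 28*m^2 - 56*m + r^2*(-2*m - 6) + r*(10*m^2 + 50*m + 60) - 96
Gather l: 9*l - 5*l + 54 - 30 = 4*l + 24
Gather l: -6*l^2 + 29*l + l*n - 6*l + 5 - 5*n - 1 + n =-6*l^2 + l*(n + 23) - 4*n + 4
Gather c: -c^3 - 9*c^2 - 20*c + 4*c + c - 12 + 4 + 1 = -c^3 - 9*c^2 - 15*c - 7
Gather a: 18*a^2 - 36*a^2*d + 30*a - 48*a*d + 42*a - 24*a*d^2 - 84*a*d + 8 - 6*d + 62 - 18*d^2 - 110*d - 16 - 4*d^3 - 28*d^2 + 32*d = a^2*(18 - 36*d) + a*(-24*d^2 - 132*d + 72) - 4*d^3 - 46*d^2 - 84*d + 54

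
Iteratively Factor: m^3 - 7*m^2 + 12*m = (m - 3)*(m^2 - 4*m) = (m - 4)*(m - 3)*(m)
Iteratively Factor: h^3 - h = (h + 1)*(h^2 - h) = h*(h + 1)*(h - 1)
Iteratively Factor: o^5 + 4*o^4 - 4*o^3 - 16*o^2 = (o - 2)*(o^4 + 6*o^3 + 8*o^2) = (o - 2)*(o + 4)*(o^3 + 2*o^2) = o*(o - 2)*(o + 4)*(o^2 + 2*o) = o*(o - 2)*(o + 2)*(o + 4)*(o)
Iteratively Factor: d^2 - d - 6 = (d - 3)*(d + 2)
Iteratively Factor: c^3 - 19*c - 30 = (c + 3)*(c^2 - 3*c - 10) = (c + 2)*(c + 3)*(c - 5)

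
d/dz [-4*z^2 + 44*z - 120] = 44 - 8*z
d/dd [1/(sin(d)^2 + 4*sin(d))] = -2*(sin(d) + 2)*cos(d)/((sin(d) + 4)^2*sin(d)^2)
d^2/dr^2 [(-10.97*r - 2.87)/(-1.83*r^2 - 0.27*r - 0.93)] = ((3.66*r + 0.27)*(7.32*r + 0.54)*(10.97*r + 2.87) - (120.4506*r + 16.428)*(1.83*r^2 + 0.27*r + 0.93))/(1.83*r^2 + 0.27*r + 0.93)^3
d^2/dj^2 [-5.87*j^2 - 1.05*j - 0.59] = -11.7400000000000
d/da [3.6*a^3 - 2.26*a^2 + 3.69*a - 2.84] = 10.8*a^2 - 4.52*a + 3.69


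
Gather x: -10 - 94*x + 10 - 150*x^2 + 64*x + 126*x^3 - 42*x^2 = 126*x^3 - 192*x^2 - 30*x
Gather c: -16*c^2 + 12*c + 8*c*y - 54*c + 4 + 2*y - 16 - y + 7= -16*c^2 + c*(8*y - 42) + y - 5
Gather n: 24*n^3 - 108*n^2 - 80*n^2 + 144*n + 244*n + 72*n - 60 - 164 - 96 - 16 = 24*n^3 - 188*n^2 + 460*n - 336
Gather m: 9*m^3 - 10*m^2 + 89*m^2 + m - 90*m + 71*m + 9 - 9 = 9*m^3 + 79*m^2 - 18*m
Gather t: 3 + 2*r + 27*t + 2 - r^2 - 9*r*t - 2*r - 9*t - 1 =-r^2 + t*(18 - 9*r) + 4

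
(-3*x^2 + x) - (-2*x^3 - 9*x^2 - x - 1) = 2*x^3 + 6*x^2 + 2*x + 1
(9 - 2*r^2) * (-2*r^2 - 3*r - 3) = 4*r^4 + 6*r^3 - 12*r^2 - 27*r - 27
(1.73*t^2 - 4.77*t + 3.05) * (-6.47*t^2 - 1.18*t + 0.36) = -11.1931*t^4 + 28.8205*t^3 - 13.4821*t^2 - 5.3162*t + 1.098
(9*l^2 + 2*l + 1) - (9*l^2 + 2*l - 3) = 4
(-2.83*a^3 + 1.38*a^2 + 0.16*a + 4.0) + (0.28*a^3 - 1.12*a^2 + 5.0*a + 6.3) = -2.55*a^3 + 0.26*a^2 + 5.16*a + 10.3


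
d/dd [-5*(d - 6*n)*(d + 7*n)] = -10*d - 5*n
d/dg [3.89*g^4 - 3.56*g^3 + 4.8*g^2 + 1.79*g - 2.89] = 15.56*g^3 - 10.68*g^2 + 9.6*g + 1.79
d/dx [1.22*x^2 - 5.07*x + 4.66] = 2.44*x - 5.07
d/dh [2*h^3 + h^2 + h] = 6*h^2 + 2*h + 1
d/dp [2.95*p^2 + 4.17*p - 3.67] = 5.9*p + 4.17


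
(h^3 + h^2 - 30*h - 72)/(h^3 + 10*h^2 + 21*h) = (h^2 - 2*h - 24)/(h*(h + 7))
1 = 1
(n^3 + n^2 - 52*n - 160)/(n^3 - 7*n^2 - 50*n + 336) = (n^2 + 9*n + 20)/(n^2 + n - 42)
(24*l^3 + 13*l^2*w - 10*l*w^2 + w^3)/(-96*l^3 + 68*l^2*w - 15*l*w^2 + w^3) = (l + w)/(-4*l + w)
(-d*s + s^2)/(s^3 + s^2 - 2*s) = (-d + s)/(s^2 + s - 2)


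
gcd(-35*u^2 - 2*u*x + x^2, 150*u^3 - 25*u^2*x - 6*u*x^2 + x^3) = 5*u + x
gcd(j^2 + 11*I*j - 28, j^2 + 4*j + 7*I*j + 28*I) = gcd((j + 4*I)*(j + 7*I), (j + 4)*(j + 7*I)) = j + 7*I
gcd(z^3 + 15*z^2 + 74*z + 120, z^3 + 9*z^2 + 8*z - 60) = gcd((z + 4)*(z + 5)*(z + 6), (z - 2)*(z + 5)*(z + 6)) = z^2 + 11*z + 30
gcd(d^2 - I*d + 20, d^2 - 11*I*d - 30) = d - 5*I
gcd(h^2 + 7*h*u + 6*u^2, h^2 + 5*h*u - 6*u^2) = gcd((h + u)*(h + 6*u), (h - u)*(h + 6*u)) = h + 6*u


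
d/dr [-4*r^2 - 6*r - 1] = -8*r - 6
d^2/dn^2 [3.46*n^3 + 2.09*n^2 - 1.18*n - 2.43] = 20.76*n + 4.18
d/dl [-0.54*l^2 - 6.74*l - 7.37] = -1.08*l - 6.74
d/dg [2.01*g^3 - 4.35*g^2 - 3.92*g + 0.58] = 6.03*g^2 - 8.7*g - 3.92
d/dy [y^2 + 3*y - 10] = 2*y + 3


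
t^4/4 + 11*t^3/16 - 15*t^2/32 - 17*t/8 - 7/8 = (t/4 + 1/2)*(t - 7/4)*(t + 1/2)*(t + 2)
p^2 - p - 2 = (p - 2)*(p + 1)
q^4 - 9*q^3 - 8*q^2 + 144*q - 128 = (q - 8)*(q - 4)*(q - 1)*(q + 4)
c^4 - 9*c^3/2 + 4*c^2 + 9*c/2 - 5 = (c - 5/2)*(c - 2)*(c - 1)*(c + 1)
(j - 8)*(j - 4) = j^2 - 12*j + 32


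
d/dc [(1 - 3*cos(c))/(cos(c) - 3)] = -8*sin(c)/(cos(c) - 3)^2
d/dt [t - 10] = 1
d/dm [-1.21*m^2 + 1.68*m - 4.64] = 1.68 - 2.42*m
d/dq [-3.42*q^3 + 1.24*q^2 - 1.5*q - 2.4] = -10.26*q^2 + 2.48*q - 1.5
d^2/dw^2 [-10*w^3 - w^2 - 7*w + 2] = -60*w - 2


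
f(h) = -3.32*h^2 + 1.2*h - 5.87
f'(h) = 1.2 - 6.64*h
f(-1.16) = -11.73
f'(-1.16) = 8.90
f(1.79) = -14.36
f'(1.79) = -10.69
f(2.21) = -19.43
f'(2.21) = -13.47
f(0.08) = -5.80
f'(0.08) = 0.67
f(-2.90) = -37.27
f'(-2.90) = 20.46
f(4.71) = -73.87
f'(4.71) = -30.07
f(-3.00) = -39.35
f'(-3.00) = 21.12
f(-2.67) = -32.74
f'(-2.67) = 18.93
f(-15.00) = -770.87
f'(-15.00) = 100.80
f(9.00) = -263.99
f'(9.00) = -58.56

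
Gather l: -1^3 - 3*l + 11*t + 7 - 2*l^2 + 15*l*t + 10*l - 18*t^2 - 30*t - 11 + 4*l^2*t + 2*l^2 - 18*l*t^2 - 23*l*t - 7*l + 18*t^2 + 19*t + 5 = 4*l^2*t + l*(-18*t^2 - 8*t)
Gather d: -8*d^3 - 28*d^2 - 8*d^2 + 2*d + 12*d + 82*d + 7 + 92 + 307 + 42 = -8*d^3 - 36*d^2 + 96*d + 448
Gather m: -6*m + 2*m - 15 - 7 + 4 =-4*m - 18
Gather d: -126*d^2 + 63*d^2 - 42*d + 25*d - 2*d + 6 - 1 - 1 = -63*d^2 - 19*d + 4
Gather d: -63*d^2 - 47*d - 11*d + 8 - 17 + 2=-63*d^2 - 58*d - 7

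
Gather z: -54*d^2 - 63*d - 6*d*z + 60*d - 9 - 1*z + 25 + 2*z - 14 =-54*d^2 - 3*d + z*(1 - 6*d) + 2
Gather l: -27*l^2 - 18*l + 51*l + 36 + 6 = -27*l^2 + 33*l + 42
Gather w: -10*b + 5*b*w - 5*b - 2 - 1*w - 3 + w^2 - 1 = -15*b + w^2 + w*(5*b - 1) - 6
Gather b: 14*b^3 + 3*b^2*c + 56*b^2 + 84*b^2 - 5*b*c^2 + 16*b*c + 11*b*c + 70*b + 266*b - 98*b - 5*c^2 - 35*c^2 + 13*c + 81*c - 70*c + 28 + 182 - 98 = 14*b^3 + b^2*(3*c + 140) + b*(-5*c^2 + 27*c + 238) - 40*c^2 + 24*c + 112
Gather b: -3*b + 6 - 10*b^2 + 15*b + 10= -10*b^2 + 12*b + 16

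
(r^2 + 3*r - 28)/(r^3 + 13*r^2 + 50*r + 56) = (r - 4)/(r^2 + 6*r + 8)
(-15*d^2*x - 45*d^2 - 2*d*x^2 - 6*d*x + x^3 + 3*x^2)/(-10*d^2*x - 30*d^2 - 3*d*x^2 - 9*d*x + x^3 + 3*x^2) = (3*d + x)/(2*d + x)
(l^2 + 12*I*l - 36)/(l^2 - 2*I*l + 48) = (l + 6*I)/(l - 8*I)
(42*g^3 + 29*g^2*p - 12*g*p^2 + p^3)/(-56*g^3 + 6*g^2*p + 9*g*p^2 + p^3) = (42*g^3 + 29*g^2*p - 12*g*p^2 + p^3)/(-56*g^3 + 6*g^2*p + 9*g*p^2 + p^3)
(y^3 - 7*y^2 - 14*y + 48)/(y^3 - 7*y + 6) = (y - 8)/(y - 1)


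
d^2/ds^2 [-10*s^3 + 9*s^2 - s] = 18 - 60*s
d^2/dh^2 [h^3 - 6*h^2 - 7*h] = 6*h - 12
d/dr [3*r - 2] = 3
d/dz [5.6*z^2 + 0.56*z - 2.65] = 11.2*z + 0.56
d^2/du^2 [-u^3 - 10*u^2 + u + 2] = -6*u - 20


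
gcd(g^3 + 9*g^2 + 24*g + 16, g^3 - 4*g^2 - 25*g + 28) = g + 4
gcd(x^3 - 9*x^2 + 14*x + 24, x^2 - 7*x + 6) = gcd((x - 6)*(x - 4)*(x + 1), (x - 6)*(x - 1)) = x - 6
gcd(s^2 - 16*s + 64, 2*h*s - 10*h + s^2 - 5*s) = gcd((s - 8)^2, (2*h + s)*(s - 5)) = 1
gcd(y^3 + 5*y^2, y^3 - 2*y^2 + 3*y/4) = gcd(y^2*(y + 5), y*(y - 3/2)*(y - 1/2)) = y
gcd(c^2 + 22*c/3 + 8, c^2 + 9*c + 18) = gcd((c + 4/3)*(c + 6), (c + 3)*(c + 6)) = c + 6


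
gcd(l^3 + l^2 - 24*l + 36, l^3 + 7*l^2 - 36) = l^2 + 4*l - 12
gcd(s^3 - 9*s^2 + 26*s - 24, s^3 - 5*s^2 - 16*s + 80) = s - 4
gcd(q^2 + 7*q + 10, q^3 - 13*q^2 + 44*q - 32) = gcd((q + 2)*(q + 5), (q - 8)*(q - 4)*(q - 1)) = 1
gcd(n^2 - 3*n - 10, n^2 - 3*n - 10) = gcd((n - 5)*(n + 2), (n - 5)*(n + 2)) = n^2 - 3*n - 10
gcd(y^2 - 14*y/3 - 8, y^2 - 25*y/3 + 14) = y - 6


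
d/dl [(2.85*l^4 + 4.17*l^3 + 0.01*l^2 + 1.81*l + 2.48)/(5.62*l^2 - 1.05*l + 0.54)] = (32.034*l^5 + 14.4579*l^4 - 2.601*l^3 - 3.4273*l^2 - 27.8644*l + 3.5814)/(31.5844*l^4 - 11.802*l^3 + 7.1721*l^2 - 1.134*l + 0.2916)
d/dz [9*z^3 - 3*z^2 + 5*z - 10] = 27*z^2 - 6*z + 5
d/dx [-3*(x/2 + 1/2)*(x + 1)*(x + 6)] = -9*x^2/2 - 24*x - 39/2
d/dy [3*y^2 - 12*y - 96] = 6*y - 12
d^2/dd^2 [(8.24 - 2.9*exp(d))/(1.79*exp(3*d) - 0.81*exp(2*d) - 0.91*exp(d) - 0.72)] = (-37.16756*exp(6*d) + 250.230186*exp(5*d) - 152.216866*exp(4*d) - 51.669386*exp(3*d) + 123.9462*exp(2*d) - 10.498648*exp(d) - 6.902208)*exp(d)/(5.735339*exp(9*d) - 7.785963*exp(8*d) - 5.223936*exp(7*d) + 0.464156999999999*exp(6*d) + 8.919312*exp(5*d) + 3.607389*exp(4*d) - 1.154035*exp(3*d) - 3.048408*exp(2*d) - 1.415232*exp(d) - 0.373248)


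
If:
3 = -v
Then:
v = -3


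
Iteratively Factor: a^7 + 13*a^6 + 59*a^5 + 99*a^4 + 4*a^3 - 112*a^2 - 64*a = (a - 1)*(a^6 + 14*a^5 + 73*a^4 + 172*a^3 + 176*a^2 + 64*a) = (a - 1)*(a + 1)*(a^5 + 13*a^4 + 60*a^3 + 112*a^2 + 64*a) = (a - 1)*(a + 1)^2*(a^4 + 12*a^3 + 48*a^2 + 64*a) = (a - 1)*(a + 1)^2*(a + 4)*(a^3 + 8*a^2 + 16*a) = (a - 1)*(a + 1)^2*(a + 4)^2*(a^2 + 4*a) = a*(a - 1)*(a + 1)^2*(a + 4)^2*(a + 4)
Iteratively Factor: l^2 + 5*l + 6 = (l + 2)*(l + 3)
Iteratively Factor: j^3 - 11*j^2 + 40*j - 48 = (j - 4)*(j^2 - 7*j + 12) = (j - 4)*(j - 3)*(j - 4)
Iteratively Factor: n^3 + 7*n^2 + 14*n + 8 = (n + 2)*(n^2 + 5*n + 4) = (n + 1)*(n + 2)*(n + 4)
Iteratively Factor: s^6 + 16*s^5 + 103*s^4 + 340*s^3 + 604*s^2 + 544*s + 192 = (s + 2)*(s^5 + 14*s^4 + 75*s^3 + 190*s^2 + 224*s + 96) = (s + 2)*(s + 4)*(s^4 + 10*s^3 + 35*s^2 + 50*s + 24) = (s + 2)*(s + 4)^2*(s^3 + 6*s^2 + 11*s + 6) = (s + 2)*(s + 3)*(s + 4)^2*(s^2 + 3*s + 2) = (s + 1)*(s + 2)*(s + 3)*(s + 4)^2*(s + 2)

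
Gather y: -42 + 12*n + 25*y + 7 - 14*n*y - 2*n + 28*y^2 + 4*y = 10*n + 28*y^2 + y*(29 - 14*n) - 35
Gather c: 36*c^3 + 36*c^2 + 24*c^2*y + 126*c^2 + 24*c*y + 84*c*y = 36*c^3 + c^2*(24*y + 162) + 108*c*y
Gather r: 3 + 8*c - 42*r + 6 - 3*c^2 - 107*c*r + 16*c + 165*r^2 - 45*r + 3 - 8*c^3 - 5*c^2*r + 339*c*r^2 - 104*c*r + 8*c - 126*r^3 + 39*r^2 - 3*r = -8*c^3 - 3*c^2 + 32*c - 126*r^3 + r^2*(339*c + 204) + r*(-5*c^2 - 211*c - 90) + 12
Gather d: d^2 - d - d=d^2 - 2*d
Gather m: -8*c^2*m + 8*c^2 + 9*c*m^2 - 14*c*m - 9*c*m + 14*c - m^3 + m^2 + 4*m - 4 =8*c^2 + 14*c - m^3 + m^2*(9*c + 1) + m*(-8*c^2 - 23*c + 4) - 4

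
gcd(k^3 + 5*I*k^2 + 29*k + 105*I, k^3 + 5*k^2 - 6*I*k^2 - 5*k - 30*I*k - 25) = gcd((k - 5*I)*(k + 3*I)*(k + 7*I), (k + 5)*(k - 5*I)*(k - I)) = k - 5*I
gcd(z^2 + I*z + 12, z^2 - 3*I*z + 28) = z + 4*I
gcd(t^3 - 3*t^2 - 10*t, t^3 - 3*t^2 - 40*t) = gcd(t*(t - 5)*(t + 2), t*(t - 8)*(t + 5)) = t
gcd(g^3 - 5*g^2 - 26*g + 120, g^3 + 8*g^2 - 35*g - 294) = g - 6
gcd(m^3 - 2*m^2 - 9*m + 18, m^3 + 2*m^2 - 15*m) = m - 3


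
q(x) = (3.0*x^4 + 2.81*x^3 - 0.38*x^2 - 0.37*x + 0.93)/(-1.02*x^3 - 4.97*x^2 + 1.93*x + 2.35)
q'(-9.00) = 1.21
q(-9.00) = 54.01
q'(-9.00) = 1.21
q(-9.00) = 54.01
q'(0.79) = 355.18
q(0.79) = 10.94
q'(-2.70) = 7.26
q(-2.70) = -5.43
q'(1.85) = -1.34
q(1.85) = -2.96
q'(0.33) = 0.56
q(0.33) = 0.37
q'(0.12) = -0.22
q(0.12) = 0.35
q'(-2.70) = 7.26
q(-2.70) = -5.43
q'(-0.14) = -0.87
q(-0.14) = 0.49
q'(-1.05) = 0.31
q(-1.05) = -0.33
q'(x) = (3.06*x^2 + 9.94*x - 1.93)*(3.0*x^4 + 2.81*x^3 - 0.38*x^2 - 0.37*x + 0.93)/(-1.02*x^3 - 4.97*x^2 + 1.93*x + 2.35)^2 + (12.0*x^3 + 8.43*x^2 - 0.76*x - 0.37)/(-1.02*x^3 - 4.97*x^2 + 1.93*x + 2.35)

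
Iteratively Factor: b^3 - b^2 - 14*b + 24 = (b - 2)*(b^2 + b - 12) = (b - 3)*(b - 2)*(b + 4)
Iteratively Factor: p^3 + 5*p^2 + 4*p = (p + 1)*(p^2 + 4*p) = (p + 1)*(p + 4)*(p)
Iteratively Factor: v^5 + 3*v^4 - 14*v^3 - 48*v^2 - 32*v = (v)*(v^4 + 3*v^3 - 14*v^2 - 48*v - 32) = v*(v + 2)*(v^3 + v^2 - 16*v - 16) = v*(v + 1)*(v + 2)*(v^2 - 16) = v*(v + 1)*(v + 2)*(v + 4)*(v - 4)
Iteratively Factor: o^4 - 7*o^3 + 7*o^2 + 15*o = (o - 5)*(o^3 - 2*o^2 - 3*o) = (o - 5)*(o - 3)*(o^2 + o) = o*(o - 5)*(o - 3)*(o + 1)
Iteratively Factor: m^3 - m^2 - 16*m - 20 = (m - 5)*(m^2 + 4*m + 4) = (m - 5)*(m + 2)*(m + 2)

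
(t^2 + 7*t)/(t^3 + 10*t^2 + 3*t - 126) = t/(t^2 + 3*t - 18)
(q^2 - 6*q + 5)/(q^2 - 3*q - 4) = (-q^2 + 6*q - 5)/(-q^2 + 3*q + 4)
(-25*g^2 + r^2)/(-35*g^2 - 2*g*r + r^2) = (-5*g + r)/(-7*g + r)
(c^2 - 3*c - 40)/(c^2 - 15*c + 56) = (c + 5)/(c - 7)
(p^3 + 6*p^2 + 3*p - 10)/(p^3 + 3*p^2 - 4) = (p + 5)/(p + 2)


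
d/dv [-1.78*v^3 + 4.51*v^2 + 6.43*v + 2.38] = -5.34*v^2 + 9.02*v + 6.43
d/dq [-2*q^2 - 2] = -4*q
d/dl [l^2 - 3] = 2*l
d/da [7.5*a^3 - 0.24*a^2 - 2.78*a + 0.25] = 22.5*a^2 - 0.48*a - 2.78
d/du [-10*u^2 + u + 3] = 1 - 20*u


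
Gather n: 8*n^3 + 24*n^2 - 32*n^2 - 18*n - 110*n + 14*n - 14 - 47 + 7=8*n^3 - 8*n^2 - 114*n - 54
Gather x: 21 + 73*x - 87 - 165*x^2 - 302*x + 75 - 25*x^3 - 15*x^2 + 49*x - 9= -25*x^3 - 180*x^2 - 180*x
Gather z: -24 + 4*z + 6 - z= 3*z - 18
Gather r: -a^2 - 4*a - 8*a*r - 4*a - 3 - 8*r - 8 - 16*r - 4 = -a^2 - 8*a + r*(-8*a - 24) - 15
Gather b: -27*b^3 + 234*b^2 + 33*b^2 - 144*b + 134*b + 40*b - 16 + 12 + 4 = -27*b^3 + 267*b^2 + 30*b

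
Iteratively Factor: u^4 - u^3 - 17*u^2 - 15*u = (u - 5)*(u^3 + 4*u^2 + 3*u) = (u - 5)*(u + 3)*(u^2 + u) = (u - 5)*(u + 1)*(u + 3)*(u)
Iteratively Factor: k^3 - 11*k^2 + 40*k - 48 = (k - 3)*(k^2 - 8*k + 16) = (k - 4)*(k - 3)*(k - 4)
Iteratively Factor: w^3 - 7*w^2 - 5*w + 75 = (w - 5)*(w^2 - 2*w - 15) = (w - 5)*(w + 3)*(w - 5)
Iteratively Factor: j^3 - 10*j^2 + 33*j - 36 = (j - 3)*(j^2 - 7*j + 12) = (j - 3)^2*(j - 4)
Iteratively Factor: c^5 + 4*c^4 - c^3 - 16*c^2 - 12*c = (c + 3)*(c^4 + c^3 - 4*c^2 - 4*c) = (c + 2)*(c + 3)*(c^3 - c^2 - 2*c) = c*(c + 2)*(c + 3)*(c^2 - c - 2) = c*(c + 1)*(c + 2)*(c + 3)*(c - 2)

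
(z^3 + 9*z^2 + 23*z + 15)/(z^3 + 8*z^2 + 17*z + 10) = (z + 3)/(z + 2)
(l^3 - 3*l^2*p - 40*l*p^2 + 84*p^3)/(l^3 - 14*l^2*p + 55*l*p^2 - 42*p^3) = (l^2 + 4*l*p - 12*p^2)/(l^2 - 7*l*p + 6*p^2)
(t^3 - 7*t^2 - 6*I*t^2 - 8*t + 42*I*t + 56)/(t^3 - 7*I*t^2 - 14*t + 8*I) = (t - 7)/(t - I)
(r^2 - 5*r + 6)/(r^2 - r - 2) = (r - 3)/(r + 1)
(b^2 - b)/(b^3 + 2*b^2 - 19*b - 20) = b*(b - 1)/(b^3 + 2*b^2 - 19*b - 20)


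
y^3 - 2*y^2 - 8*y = y*(y - 4)*(y + 2)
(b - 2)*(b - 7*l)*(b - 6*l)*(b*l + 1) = b^4*l - 13*b^3*l^2 - 2*b^3*l + b^3 + 42*b^2*l^3 + 26*b^2*l^2 - 13*b^2*l - 2*b^2 - 84*b*l^3 + 42*b*l^2 + 26*b*l - 84*l^2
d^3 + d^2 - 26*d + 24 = (d - 4)*(d - 1)*(d + 6)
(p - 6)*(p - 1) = p^2 - 7*p + 6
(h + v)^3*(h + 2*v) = h^4 + 5*h^3*v + 9*h^2*v^2 + 7*h*v^3 + 2*v^4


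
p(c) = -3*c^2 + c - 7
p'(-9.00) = 55.00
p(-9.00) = -259.00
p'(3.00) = -17.00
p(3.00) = -31.00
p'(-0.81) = 5.86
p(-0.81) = -9.78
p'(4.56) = -26.36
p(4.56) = -64.82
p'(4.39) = -25.34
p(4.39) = -60.43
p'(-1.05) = 7.30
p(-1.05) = -11.36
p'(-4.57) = 28.42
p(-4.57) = -74.22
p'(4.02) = -23.12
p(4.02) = -51.46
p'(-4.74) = 29.44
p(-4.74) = -79.14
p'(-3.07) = 19.42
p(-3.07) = -38.34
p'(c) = 1 - 6*c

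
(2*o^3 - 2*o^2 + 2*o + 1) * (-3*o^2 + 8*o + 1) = -6*o^5 + 22*o^4 - 20*o^3 + 11*o^2 + 10*o + 1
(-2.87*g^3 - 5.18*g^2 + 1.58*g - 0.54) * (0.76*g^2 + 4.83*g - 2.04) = -2.1812*g^5 - 17.7989*g^4 - 17.9638*g^3 + 17.7882*g^2 - 5.8314*g + 1.1016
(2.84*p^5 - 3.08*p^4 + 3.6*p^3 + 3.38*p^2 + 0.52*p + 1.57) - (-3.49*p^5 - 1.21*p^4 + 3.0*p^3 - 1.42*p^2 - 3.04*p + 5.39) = 6.33*p^5 - 1.87*p^4 + 0.6*p^3 + 4.8*p^2 + 3.56*p - 3.82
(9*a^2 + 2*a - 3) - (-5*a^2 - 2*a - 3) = 14*a^2 + 4*a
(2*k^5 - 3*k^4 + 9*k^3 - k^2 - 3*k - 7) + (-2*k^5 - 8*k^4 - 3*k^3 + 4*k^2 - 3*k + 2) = -11*k^4 + 6*k^3 + 3*k^2 - 6*k - 5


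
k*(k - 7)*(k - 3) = k^3 - 10*k^2 + 21*k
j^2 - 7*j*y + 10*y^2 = (j - 5*y)*(j - 2*y)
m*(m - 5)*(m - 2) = m^3 - 7*m^2 + 10*m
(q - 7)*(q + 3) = q^2 - 4*q - 21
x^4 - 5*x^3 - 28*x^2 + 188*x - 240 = (x - 5)*(x - 4)*(x - 2)*(x + 6)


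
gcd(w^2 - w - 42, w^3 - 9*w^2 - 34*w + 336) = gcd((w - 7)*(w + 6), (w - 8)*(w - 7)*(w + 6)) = w^2 - w - 42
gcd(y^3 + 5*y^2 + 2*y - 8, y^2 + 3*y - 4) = y^2 + 3*y - 4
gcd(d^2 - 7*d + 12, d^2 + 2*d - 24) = d - 4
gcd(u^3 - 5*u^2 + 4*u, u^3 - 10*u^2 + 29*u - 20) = u^2 - 5*u + 4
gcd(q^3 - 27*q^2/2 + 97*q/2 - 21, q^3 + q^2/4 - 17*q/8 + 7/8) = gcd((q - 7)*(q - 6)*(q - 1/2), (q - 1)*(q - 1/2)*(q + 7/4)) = q - 1/2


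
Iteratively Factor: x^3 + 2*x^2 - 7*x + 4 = (x - 1)*(x^2 + 3*x - 4) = (x - 1)*(x + 4)*(x - 1)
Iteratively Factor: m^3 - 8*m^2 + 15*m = (m)*(m^2 - 8*m + 15) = m*(m - 3)*(m - 5)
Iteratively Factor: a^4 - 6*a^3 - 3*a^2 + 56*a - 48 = (a + 3)*(a^3 - 9*a^2 + 24*a - 16) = (a - 4)*(a + 3)*(a^2 - 5*a + 4) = (a - 4)^2*(a + 3)*(a - 1)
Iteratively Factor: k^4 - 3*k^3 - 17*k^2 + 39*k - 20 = (k + 4)*(k^3 - 7*k^2 + 11*k - 5) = (k - 5)*(k + 4)*(k^2 - 2*k + 1) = (k - 5)*(k - 1)*(k + 4)*(k - 1)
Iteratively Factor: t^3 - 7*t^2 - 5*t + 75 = (t + 3)*(t^2 - 10*t + 25) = (t - 5)*(t + 3)*(t - 5)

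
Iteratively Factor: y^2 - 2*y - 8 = (y + 2)*(y - 4)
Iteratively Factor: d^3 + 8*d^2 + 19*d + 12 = (d + 3)*(d^2 + 5*d + 4) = (d + 3)*(d + 4)*(d + 1)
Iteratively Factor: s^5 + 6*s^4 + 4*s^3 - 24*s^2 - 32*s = (s + 2)*(s^4 + 4*s^3 - 4*s^2 - 16*s) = (s + 2)^2*(s^3 + 2*s^2 - 8*s) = (s + 2)^2*(s + 4)*(s^2 - 2*s) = s*(s + 2)^2*(s + 4)*(s - 2)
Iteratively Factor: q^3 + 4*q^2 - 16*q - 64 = (q + 4)*(q^2 - 16) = (q - 4)*(q + 4)*(q + 4)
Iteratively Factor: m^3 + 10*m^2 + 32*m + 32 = (m + 2)*(m^2 + 8*m + 16) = (m + 2)*(m + 4)*(m + 4)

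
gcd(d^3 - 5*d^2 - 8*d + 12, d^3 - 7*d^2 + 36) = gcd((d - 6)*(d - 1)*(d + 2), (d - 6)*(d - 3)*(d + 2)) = d^2 - 4*d - 12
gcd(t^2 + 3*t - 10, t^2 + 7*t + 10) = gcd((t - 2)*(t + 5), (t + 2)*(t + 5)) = t + 5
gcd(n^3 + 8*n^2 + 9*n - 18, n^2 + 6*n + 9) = n + 3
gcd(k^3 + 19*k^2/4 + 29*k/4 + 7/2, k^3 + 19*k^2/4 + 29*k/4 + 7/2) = k^3 + 19*k^2/4 + 29*k/4 + 7/2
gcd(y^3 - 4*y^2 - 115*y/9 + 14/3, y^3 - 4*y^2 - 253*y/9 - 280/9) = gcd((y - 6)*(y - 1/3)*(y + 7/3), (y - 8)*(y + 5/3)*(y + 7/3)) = y + 7/3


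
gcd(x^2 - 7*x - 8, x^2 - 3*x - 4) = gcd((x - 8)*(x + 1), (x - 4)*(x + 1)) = x + 1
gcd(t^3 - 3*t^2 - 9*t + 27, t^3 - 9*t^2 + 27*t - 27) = t^2 - 6*t + 9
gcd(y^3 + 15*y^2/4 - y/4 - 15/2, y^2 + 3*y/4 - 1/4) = 1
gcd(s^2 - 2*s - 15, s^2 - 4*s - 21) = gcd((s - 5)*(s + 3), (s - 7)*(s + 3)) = s + 3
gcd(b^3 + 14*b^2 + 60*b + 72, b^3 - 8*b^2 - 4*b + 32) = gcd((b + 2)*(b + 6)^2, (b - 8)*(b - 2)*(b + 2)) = b + 2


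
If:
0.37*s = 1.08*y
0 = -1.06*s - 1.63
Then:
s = -1.54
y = -0.53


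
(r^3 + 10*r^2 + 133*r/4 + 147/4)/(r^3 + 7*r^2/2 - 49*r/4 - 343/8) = 2*(r + 3)/(2*r - 7)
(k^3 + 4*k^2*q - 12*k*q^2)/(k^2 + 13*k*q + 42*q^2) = k*(k - 2*q)/(k + 7*q)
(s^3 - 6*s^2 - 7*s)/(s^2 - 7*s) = s + 1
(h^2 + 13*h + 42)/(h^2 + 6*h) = (h + 7)/h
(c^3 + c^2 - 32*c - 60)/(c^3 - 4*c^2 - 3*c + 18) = (c^2 - c - 30)/(c^2 - 6*c + 9)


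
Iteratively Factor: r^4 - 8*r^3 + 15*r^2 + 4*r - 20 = (r - 2)*(r^3 - 6*r^2 + 3*r + 10) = (r - 2)^2*(r^2 - 4*r - 5) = (r - 2)^2*(r + 1)*(r - 5)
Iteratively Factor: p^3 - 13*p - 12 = (p + 3)*(p^2 - 3*p - 4) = (p - 4)*(p + 3)*(p + 1)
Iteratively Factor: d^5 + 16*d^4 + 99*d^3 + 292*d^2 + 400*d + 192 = (d + 4)*(d^4 + 12*d^3 + 51*d^2 + 88*d + 48) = (d + 4)^2*(d^3 + 8*d^2 + 19*d + 12) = (d + 3)*(d + 4)^2*(d^2 + 5*d + 4) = (d + 3)*(d + 4)^3*(d + 1)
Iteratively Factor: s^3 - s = (s + 1)*(s^2 - s) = (s - 1)*(s + 1)*(s)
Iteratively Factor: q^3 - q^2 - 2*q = (q)*(q^2 - q - 2) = q*(q - 2)*(q + 1)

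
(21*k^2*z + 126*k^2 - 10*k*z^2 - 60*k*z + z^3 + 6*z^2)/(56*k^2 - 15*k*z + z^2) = (-3*k*z - 18*k + z^2 + 6*z)/(-8*k + z)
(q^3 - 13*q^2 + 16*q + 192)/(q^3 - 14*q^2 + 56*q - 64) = (q^2 - 5*q - 24)/(q^2 - 6*q + 8)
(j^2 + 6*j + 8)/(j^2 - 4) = (j + 4)/(j - 2)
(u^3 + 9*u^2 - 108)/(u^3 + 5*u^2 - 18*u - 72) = (u^2 + 3*u - 18)/(u^2 - u - 12)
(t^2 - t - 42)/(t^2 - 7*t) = (t + 6)/t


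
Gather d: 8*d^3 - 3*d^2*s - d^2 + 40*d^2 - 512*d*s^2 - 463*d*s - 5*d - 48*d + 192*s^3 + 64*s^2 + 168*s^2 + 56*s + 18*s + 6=8*d^3 + d^2*(39 - 3*s) + d*(-512*s^2 - 463*s - 53) + 192*s^3 + 232*s^2 + 74*s + 6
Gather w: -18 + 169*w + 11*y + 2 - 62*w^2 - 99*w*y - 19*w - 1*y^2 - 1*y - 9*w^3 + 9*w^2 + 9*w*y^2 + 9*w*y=-9*w^3 - 53*w^2 + w*(9*y^2 - 90*y + 150) - y^2 + 10*y - 16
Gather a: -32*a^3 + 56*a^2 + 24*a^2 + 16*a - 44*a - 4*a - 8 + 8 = -32*a^3 + 80*a^2 - 32*a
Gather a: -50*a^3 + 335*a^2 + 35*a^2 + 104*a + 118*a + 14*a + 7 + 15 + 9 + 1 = -50*a^3 + 370*a^2 + 236*a + 32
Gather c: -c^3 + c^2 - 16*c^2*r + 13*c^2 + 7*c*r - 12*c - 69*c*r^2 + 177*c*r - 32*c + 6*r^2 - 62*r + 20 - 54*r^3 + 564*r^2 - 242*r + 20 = -c^3 + c^2*(14 - 16*r) + c*(-69*r^2 + 184*r - 44) - 54*r^3 + 570*r^2 - 304*r + 40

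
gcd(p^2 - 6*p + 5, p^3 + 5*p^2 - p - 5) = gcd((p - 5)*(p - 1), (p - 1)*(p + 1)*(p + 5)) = p - 1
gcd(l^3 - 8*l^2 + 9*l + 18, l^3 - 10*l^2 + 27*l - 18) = l^2 - 9*l + 18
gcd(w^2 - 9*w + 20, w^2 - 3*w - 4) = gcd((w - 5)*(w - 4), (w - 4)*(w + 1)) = w - 4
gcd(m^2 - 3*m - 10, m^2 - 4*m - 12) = m + 2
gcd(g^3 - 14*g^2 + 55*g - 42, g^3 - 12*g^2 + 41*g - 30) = g^2 - 7*g + 6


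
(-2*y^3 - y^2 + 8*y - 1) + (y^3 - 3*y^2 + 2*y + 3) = -y^3 - 4*y^2 + 10*y + 2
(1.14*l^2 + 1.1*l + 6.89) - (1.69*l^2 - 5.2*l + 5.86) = -0.55*l^2 + 6.3*l + 1.03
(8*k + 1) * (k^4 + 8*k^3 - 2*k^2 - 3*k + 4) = 8*k^5 + 65*k^4 - 8*k^3 - 26*k^2 + 29*k + 4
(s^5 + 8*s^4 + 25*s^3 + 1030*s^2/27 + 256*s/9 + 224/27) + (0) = s^5 + 8*s^4 + 25*s^3 + 1030*s^2/27 + 256*s/9 + 224/27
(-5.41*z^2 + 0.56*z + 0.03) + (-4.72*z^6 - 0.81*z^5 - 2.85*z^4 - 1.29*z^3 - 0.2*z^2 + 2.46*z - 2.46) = -4.72*z^6 - 0.81*z^5 - 2.85*z^4 - 1.29*z^3 - 5.61*z^2 + 3.02*z - 2.43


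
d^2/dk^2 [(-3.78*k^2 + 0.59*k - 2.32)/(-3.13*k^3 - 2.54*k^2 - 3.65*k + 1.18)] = (74.0645640000001*k^6 - 34.681026*k^5 - 14.5056719999998*k^4 + 426.345414*k^3 + 290.662536*k^2 + 169.85436*k + 81.167692)/(30.664297*k^9 + 74.652378*k^8 + 167.856579*k^7 + 155.815418*k^6 + 139.455879*k^5 - 2.20667399999999*k^4 - 3.936919*k^3 - 36.551562*k^2 + 15.24678*k - 1.643032)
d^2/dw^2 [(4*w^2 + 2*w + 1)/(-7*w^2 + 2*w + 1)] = 22*(-14*w^3 - 21*w^2 - 1)/(343*w^6 - 294*w^5 - 63*w^4 + 76*w^3 + 9*w^2 - 6*w - 1)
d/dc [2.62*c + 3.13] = 2.62000000000000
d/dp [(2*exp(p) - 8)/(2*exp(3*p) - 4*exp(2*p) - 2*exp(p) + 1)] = (-8*exp(3*p) + 56*exp(2*p) - 64*exp(p) - 14)*exp(p)/(4*exp(6*p) - 16*exp(5*p) + 8*exp(4*p) + 20*exp(3*p) - 4*exp(2*p) - 4*exp(p) + 1)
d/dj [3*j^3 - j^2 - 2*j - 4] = 9*j^2 - 2*j - 2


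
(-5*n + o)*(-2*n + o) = 10*n^2 - 7*n*o + o^2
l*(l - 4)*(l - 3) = l^3 - 7*l^2 + 12*l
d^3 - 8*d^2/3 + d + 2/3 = (d - 2)*(d - 1)*(d + 1/3)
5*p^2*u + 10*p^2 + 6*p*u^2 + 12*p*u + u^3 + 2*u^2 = (p + u)*(5*p + u)*(u + 2)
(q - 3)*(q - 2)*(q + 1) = q^3 - 4*q^2 + q + 6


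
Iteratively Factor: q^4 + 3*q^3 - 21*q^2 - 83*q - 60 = (q + 4)*(q^3 - q^2 - 17*q - 15) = (q - 5)*(q + 4)*(q^2 + 4*q + 3) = (q - 5)*(q + 3)*(q + 4)*(q + 1)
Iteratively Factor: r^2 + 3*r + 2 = (r + 2)*(r + 1)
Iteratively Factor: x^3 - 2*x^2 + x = (x - 1)*(x^2 - x) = (x - 1)^2*(x)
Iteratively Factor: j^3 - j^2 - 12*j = (j - 4)*(j^2 + 3*j) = j*(j - 4)*(j + 3)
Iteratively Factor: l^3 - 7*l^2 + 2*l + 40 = (l + 2)*(l^2 - 9*l + 20) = (l - 5)*(l + 2)*(l - 4)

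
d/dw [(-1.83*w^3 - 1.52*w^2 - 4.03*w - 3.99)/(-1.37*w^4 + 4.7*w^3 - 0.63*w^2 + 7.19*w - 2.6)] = (-2.5071*w^6 - 4.1648*w^5 - 8.2664*w^4 - 10.2986*w^3 + 57.0653*w^2 + 2.8766*w + 39.1661)/(1.8769*w^8 - 12.878*w^7 + 23.8162*w^6 - 25.6226*w^5 + 75.1069*w^4 - 33.4994*w^3 + 54.9721*w^2 - 37.388*w + 6.76)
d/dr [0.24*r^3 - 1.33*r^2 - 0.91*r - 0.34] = 0.72*r^2 - 2.66*r - 0.91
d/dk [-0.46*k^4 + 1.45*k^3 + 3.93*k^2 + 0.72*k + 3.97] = -1.84*k^3 + 4.35*k^2 + 7.86*k + 0.72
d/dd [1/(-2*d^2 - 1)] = 4*d/(2*d^2 + 1)^2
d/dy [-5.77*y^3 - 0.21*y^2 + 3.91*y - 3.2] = -17.31*y^2 - 0.42*y + 3.91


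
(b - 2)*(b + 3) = b^2 + b - 6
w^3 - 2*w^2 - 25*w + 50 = (w - 5)*(w - 2)*(w + 5)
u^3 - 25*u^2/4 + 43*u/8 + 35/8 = (u - 5)*(u - 7/4)*(u + 1/2)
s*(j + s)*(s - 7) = j*s^2 - 7*j*s + s^3 - 7*s^2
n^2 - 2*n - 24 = (n - 6)*(n + 4)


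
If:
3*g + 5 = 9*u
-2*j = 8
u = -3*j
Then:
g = 103/3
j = -4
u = 12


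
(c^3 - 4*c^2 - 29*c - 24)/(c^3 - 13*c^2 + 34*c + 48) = (c + 3)/(c - 6)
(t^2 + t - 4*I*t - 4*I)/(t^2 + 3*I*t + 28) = (t + 1)/(t + 7*I)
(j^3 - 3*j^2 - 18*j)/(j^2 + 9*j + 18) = j*(j - 6)/(j + 6)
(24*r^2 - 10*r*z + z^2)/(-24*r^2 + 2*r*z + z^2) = (-6*r + z)/(6*r + z)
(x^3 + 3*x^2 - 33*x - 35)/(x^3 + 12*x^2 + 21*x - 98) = (x^2 - 4*x - 5)/(x^2 + 5*x - 14)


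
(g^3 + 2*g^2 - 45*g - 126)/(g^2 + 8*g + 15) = (g^2 - g - 42)/(g + 5)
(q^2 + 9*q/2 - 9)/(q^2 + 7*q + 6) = (q - 3/2)/(q + 1)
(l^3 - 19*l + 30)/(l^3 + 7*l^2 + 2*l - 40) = (l - 3)/(l + 4)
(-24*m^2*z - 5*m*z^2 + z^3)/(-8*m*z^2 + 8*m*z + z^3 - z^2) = (3*m + z)/(z - 1)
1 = 1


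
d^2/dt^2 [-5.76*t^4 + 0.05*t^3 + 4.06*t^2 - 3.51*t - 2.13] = -69.12*t^2 + 0.3*t + 8.12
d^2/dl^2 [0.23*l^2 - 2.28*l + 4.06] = 0.460000000000000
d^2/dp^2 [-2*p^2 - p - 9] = -4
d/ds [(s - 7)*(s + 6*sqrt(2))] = 2*s - 7 + 6*sqrt(2)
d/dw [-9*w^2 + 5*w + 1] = 5 - 18*w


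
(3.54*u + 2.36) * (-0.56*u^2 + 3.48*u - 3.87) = -1.9824*u^3 + 10.9976*u^2 - 5.487*u - 9.1332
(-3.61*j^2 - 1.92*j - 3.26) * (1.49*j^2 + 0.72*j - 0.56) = -5.3789*j^4 - 5.46*j^3 - 4.2182*j^2 - 1.272*j + 1.8256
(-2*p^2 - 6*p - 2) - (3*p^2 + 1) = -5*p^2 - 6*p - 3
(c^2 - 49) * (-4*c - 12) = -4*c^3 - 12*c^2 + 196*c + 588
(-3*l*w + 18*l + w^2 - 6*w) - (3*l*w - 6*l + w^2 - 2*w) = -6*l*w + 24*l - 4*w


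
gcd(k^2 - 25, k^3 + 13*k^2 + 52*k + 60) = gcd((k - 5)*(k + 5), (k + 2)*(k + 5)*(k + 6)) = k + 5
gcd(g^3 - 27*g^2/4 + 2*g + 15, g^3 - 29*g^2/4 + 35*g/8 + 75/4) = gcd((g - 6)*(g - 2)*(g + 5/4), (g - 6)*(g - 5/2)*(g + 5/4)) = g^2 - 19*g/4 - 15/2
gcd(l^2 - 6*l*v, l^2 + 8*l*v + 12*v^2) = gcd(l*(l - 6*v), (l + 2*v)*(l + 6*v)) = 1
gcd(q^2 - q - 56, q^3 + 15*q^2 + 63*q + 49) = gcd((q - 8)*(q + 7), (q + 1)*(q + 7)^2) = q + 7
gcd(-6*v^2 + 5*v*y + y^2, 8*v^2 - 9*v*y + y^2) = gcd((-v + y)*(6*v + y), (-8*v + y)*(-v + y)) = -v + y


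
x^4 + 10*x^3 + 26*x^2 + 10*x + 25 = (x + 5)^2*(x - I)*(x + I)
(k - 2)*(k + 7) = k^2 + 5*k - 14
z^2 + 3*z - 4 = (z - 1)*(z + 4)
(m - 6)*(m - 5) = m^2 - 11*m + 30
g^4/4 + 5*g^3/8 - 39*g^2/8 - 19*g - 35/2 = (g/2 + 1)^2*(g - 5)*(g + 7/2)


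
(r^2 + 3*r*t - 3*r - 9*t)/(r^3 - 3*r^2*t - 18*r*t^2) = (r - 3)/(r*(r - 6*t))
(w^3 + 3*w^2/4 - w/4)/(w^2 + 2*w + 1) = w*(4*w - 1)/(4*(w + 1))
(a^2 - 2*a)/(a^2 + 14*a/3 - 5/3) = 3*a*(a - 2)/(3*a^2 + 14*a - 5)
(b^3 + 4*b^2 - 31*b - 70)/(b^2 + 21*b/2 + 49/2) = 2*(b^2 - 3*b - 10)/(2*b + 7)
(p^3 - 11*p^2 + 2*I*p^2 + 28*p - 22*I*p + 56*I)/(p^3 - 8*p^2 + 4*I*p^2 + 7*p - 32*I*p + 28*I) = (p^2 + 2*p*(-2 + I) - 8*I)/(p^2 + p*(-1 + 4*I) - 4*I)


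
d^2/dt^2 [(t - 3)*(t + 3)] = 2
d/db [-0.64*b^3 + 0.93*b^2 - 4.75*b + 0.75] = -1.92*b^2 + 1.86*b - 4.75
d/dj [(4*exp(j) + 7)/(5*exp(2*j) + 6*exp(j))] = 2*(-10*exp(2*j) - 35*exp(j) - 21)*exp(-j)/(25*exp(2*j) + 60*exp(j) + 36)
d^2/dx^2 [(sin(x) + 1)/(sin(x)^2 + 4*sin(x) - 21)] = (-sin(x)^5 - 136*sin(x)^3 - 178*sin(x)^2 - 375*sin(x) + 242)/(sin(x)^2 + 4*sin(x) - 21)^3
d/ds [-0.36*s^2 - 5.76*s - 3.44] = -0.72*s - 5.76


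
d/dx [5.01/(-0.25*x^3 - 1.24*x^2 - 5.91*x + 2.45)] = (3.7575*x^2 + 12.4248*x + 29.6091)/(0.25*x^3 + 1.24*x^2 + 5.91*x - 2.45)^2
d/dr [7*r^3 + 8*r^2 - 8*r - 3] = 21*r^2 + 16*r - 8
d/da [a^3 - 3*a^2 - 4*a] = 3*a^2 - 6*a - 4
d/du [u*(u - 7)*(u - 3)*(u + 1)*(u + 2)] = 5*u^4 - 28*u^3 - 21*u^2 + 86*u + 42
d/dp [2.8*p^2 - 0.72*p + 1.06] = 5.6*p - 0.72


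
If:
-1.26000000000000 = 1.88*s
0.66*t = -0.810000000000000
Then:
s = -0.67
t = -1.23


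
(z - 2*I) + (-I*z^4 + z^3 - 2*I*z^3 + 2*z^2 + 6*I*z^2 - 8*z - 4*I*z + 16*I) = -I*z^4 + z^3 - 2*I*z^3 + 2*z^2 + 6*I*z^2 - 7*z - 4*I*z + 14*I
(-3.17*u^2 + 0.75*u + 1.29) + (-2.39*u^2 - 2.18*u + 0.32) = -5.56*u^2 - 1.43*u + 1.61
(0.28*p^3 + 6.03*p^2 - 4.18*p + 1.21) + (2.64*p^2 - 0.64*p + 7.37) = 0.28*p^3 + 8.67*p^2 - 4.82*p + 8.58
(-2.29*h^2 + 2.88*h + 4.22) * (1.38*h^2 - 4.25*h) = -3.1602*h^4 + 13.7069*h^3 - 6.4164*h^2 - 17.935*h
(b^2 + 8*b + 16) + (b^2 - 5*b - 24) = 2*b^2 + 3*b - 8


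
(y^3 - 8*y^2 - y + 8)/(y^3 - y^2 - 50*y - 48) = (y - 1)/(y + 6)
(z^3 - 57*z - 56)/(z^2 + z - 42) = (z^2 - 7*z - 8)/(z - 6)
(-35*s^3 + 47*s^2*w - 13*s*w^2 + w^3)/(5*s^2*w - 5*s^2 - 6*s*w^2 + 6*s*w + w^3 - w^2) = (-7*s + w)/(w - 1)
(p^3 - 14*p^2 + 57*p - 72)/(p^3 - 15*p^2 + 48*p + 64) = (p^2 - 6*p + 9)/(p^2 - 7*p - 8)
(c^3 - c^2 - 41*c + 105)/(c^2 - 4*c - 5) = (c^2 + 4*c - 21)/(c + 1)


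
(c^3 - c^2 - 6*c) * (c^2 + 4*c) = c^5 + 3*c^4 - 10*c^3 - 24*c^2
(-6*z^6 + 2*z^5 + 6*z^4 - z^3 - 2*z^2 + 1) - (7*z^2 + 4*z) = -6*z^6 + 2*z^5 + 6*z^4 - z^3 - 9*z^2 - 4*z + 1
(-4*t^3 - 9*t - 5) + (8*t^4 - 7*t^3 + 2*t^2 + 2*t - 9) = 8*t^4 - 11*t^3 + 2*t^2 - 7*t - 14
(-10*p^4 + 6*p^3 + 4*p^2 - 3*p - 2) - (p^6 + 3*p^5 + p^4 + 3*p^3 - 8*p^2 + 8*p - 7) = -p^6 - 3*p^5 - 11*p^4 + 3*p^3 + 12*p^2 - 11*p + 5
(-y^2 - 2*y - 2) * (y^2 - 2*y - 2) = -y^4 + 4*y^2 + 8*y + 4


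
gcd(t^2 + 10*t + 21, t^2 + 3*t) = t + 3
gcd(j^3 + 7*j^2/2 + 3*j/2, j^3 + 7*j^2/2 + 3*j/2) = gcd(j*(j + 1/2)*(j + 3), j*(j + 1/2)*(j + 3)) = j^3 + 7*j^2/2 + 3*j/2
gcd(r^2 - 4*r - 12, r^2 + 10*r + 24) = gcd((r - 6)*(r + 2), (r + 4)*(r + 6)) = 1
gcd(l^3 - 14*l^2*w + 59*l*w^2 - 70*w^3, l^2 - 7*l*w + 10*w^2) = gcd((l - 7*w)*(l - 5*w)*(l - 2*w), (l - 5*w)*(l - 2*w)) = l^2 - 7*l*w + 10*w^2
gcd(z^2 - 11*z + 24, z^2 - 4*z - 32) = z - 8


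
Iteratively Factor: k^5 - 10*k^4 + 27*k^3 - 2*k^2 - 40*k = (k - 5)*(k^4 - 5*k^3 + 2*k^2 + 8*k) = (k - 5)*(k - 2)*(k^3 - 3*k^2 - 4*k) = k*(k - 5)*(k - 2)*(k^2 - 3*k - 4) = k*(k - 5)*(k - 4)*(k - 2)*(k + 1)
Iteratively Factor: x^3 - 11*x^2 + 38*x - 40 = (x - 4)*(x^2 - 7*x + 10) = (x - 4)*(x - 2)*(x - 5)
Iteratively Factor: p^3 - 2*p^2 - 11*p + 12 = (p - 1)*(p^2 - p - 12) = (p - 1)*(p + 3)*(p - 4)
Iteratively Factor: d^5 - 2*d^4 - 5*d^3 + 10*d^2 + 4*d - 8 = (d + 1)*(d^4 - 3*d^3 - 2*d^2 + 12*d - 8) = (d - 1)*(d + 1)*(d^3 - 2*d^2 - 4*d + 8) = (d - 1)*(d + 1)*(d + 2)*(d^2 - 4*d + 4) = (d - 2)*(d - 1)*(d + 1)*(d + 2)*(d - 2)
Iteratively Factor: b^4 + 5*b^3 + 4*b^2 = (b)*(b^3 + 5*b^2 + 4*b) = b*(b + 4)*(b^2 + b) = b^2*(b + 4)*(b + 1)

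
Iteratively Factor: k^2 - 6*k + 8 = (k - 4)*(k - 2)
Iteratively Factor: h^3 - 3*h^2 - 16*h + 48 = (h + 4)*(h^2 - 7*h + 12) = (h - 3)*(h + 4)*(h - 4)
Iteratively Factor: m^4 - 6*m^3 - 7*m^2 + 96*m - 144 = (m - 3)*(m^3 - 3*m^2 - 16*m + 48) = (m - 3)*(m + 4)*(m^2 - 7*m + 12) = (m - 4)*(m - 3)*(m + 4)*(m - 3)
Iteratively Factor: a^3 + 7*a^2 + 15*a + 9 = (a + 1)*(a^2 + 6*a + 9) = (a + 1)*(a + 3)*(a + 3)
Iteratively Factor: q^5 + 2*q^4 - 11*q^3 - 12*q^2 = (q)*(q^4 + 2*q^3 - 11*q^2 - 12*q) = q*(q + 1)*(q^3 + q^2 - 12*q) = q*(q - 3)*(q + 1)*(q^2 + 4*q) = q^2*(q - 3)*(q + 1)*(q + 4)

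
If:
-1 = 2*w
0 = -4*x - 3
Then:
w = -1/2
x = -3/4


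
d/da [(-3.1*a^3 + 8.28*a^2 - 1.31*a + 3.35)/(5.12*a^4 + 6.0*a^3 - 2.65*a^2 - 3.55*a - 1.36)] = (15.872*a^6 - 84.7872*a^5 - 21.3434*a^4 - 30.878*a^3 - 80.5175*a^2 - 4.7666*a + 13.6741)/(26.2144*a^8 + 61.44*a^7 + 8.864*a^6 - 68.152*a^5 - 49.5039*a^4 + 2.495*a^3 + 19.8105*a^2 + 9.656*a + 1.8496)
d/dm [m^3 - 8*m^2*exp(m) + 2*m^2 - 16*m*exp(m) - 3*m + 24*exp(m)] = -8*m^2*exp(m) + 3*m^2 - 32*m*exp(m) + 4*m + 8*exp(m) - 3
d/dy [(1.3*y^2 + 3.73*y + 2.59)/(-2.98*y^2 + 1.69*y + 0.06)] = (13.3124*y^2 + 15.5924*y - 4.1533)/(8.8804*y^4 - 10.0724*y^3 + 2.4985*y^2 + 0.2028*y + 0.0036)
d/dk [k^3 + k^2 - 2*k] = 3*k^2 + 2*k - 2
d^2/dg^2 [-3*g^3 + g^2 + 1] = 2 - 18*g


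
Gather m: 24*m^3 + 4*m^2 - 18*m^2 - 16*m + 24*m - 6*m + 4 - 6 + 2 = 24*m^3 - 14*m^2 + 2*m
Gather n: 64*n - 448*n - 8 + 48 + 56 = 96 - 384*n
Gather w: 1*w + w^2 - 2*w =w^2 - w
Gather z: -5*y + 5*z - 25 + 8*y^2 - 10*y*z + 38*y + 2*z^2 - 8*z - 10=8*y^2 + 33*y + 2*z^2 + z*(-10*y - 3) - 35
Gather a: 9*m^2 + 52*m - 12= 9*m^2 + 52*m - 12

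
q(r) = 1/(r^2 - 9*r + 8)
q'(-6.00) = 0.00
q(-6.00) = 0.01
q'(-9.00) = 0.00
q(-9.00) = 0.01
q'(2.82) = 0.04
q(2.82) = -0.11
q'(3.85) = 0.01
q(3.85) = -0.08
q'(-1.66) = 0.02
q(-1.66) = 0.04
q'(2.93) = 0.03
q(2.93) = -0.10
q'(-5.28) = 0.00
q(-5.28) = 0.01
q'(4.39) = 0.00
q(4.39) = -0.08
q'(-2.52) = 0.01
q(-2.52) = 0.03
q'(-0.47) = 0.06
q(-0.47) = 0.08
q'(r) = (9 - 2*r)/(r^2 - 9*r + 8)^2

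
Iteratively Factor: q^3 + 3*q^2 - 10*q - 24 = (q + 2)*(q^2 + q - 12) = (q + 2)*(q + 4)*(q - 3)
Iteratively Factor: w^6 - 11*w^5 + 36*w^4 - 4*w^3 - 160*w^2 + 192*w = (w - 2)*(w^5 - 9*w^4 + 18*w^3 + 32*w^2 - 96*w) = w*(w - 2)*(w^4 - 9*w^3 + 18*w^2 + 32*w - 96) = w*(w - 4)*(w - 2)*(w^3 - 5*w^2 - 2*w + 24) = w*(w - 4)*(w - 2)*(w + 2)*(w^2 - 7*w + 12) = w*(w - 4)^2*(w - 2)*(w + 2)*(w - 3)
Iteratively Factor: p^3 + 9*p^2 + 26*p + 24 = (p + 3)*(p^2 + 6*p + 8) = (p + 3)*(p + 4)*(p + 2)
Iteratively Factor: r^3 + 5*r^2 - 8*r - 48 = (r + 4)*(r^2 + r - 12) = (r - 3)*(r + 4)*(r + 4)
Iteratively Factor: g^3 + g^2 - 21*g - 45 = (g + 3)*(g^2 - 2*g - 15) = (g + 3)^2*(g - 5)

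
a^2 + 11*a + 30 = (a + 5)*(a + 6)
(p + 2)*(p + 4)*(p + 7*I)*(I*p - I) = I*p^4 - 7*p^3 + 5*I*p^3 - 35*p^2 + 2*I*p^2 - 14*p - 8*I*p + 56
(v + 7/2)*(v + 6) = v^2 + 19*v/2 + 21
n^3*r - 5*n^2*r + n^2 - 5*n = n*(n - 5)*(n*r + 1)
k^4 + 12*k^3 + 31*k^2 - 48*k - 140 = (k - 2)*(k + 2)*(k + 5)*(k + 7)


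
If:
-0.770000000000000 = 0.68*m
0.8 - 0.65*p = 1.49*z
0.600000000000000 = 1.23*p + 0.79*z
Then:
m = -1.13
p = 0.20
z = 0.45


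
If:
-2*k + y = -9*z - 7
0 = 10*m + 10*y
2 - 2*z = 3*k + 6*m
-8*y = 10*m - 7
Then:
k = -164/31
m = 7/2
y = -7/2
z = -97/62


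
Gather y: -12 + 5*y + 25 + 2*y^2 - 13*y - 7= 2*y^2 - 8*y + 6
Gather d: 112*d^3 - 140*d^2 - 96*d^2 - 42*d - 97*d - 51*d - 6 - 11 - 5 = 112*d^3 - 236*d^2 - 190*d - 22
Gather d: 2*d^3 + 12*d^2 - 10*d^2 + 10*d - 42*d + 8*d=2*d^3 + 2*d^2 - 24*d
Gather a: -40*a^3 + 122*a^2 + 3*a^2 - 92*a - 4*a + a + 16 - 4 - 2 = -40*a^3 + 125*a^2 - 95*a + 10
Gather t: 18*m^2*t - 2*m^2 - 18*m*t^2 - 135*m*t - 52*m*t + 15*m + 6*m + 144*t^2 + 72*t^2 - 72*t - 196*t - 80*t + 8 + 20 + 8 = -2*m^2 + 21*m + t^2*(216 - 18*m) + t*(18*m^2 - 187*m - 348) + 36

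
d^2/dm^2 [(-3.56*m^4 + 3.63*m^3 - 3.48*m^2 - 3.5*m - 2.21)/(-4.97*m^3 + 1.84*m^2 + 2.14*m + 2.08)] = (-4.54747350886464e-13*m^8 - 4.54747350886464e-13*m^7 + 205.359384*m^6 + 591.989448*m^5 + 414.365964*m^4 + 499.109776*m^3 + 346.006284*m^2 + 14.68896*m + 2.278952)/(122.763473*m^9 - 136.348968*m^8 - 108.100482*m^7 - 42.943888*m^6 + 160.673388*m^5 + 86.329248*m^4 + 5.56503199999999*m^3 - 52.458432*m^2 - 27.775488*m - 8.998912)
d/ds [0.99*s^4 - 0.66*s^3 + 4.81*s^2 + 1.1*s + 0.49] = 3.96*s^3 - 1.98*s^2 + 9.62*s + 1.1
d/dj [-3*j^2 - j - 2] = -6*j - 1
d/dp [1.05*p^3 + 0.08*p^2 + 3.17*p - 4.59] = 3.15*p^2 + 0.16*p + 3.17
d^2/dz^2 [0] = 0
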